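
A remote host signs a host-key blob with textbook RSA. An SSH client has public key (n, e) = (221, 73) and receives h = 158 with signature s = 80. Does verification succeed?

passes

Squares mod 221: s^1≡80, s^2≡212, s^4≡81, s^8≡152, s^16≡120, s^32≡35, s^64≡120
73 = 64 + 8 + 1, so s^73 ≡ 120·152·80 ≡ 158 (mod 221)
158 = h, so the signature checks out.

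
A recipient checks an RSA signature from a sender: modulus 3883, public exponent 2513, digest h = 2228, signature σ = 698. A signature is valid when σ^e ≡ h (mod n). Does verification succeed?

σ^2 ≡ 698^2 = 487204 ≡ 1829
σ^4 ≡ 1829^2 = 3345241 ≡ 1978
σ^8 ≡ 1978^2 = 3912484 ≡ 2303
σ^16 ≡ 2303^2 = 5303809 ≡ 3514
σ^32 ≡ 3514^2 = 12348196 ≡ 256
σ^64 ≡ 256^2 = 65536 ≡ 3408
σ^128 ≡ 3408^2 = 11614464 ≡ 411
σ^256 ≡ 411^2 = 168921 ≡ 1952
σ^512 ≡ 1952^2 = 3810304 ≡ 1081
σ^1024 ≡ 1081^2 = 1168561 ≡ 3661
σ^2048 ≡ 3661^2 = 13402921 ≡ 2688
2513 = 2048 + 256 + 128 + 64 + 16 + 1, so σ^2513 ≡ 2688·1952·411·3408·3514·698 ≡ 3469 (mod 3883)
3469 ≠ 2228, so verification fails.

fails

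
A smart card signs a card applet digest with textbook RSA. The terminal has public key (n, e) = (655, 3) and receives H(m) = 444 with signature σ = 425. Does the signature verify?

does not verify

σ^2 ≡ 425^2 = 180625 ≡ 500
3 = 2 + 1, so σ^3 ≡ 500·425 ≡ 280 (mod 655)
280 ≠ 444, so verification fails.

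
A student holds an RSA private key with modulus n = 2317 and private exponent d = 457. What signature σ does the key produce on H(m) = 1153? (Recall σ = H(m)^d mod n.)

467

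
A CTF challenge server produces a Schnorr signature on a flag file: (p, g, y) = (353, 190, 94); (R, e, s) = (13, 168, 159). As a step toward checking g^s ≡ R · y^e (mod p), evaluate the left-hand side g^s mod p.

190^2 = 36100 ≡ 94
190^4 ≡ 94^2 = 8836 ≡ 11
190^8 ≡ 11^2 = 121
190^16 ≡ 121^2 = 14641 ≡ 168
190^32 ≡ 168^2 = 28224 ≡ 337
190^64 ≡ 337^2 = 113569 ≡ 256
190^128 ≡ 256^2 = 65536 ≡ 231
159 = 128 + 16 + 8 + 4 + 2 + 1, so 190^159 ≡ 231·168·121·11·94·190 ≡ 40 (mod 353)

40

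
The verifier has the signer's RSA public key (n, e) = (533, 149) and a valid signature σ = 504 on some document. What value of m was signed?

30

σ^2 ≡ 504^2 = 254016 ≡ 308
σ^4 ≡ 308^2 = 94864 ≡ 523
σ^8 ≡ 523^2 = 273529 ≡ 100
σ^16 ≡ 100^2 = 10000 ≡ 406
σ^32 ≡ 406^2 = 164836 ≡ 139
σ^64 ≡ 139^2 = 19321 ≡ 133
σ^128 ≡ 133^2 = 17689 ≡ 100
149 = 128 + 16 + 4 + 1, so σ^149 ≡ 100·406·523·504 ≡ 30 (mod 533)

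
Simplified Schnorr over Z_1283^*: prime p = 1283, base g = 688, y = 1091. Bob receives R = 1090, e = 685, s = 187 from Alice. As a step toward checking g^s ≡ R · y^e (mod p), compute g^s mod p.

688^2 = 473344 ≡ 1200
688^4 ≡ 1200^2 = 1440000 ≡ 474
688^8 ≡ 474^2 = 224676 ≡ 151
688^16 ≡ 151^2 = 22801 ≡ 990
688^32 ≡ 990^2 = 980100 ≡ 1171
688^64 ≡ 1171^2 = 1371241 ≡ 997
688^128 ≡ 997^2 = 994009 ≡ 967
187 = 128 + 32 + 16 + 8 + 2 + 1, so 688^187 ≡ 967·1171·990·151·1200·688 ≡ 326 (mod 1283)

326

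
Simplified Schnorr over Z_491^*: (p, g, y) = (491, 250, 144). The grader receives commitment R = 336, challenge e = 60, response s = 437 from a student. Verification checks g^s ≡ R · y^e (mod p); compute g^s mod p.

250^437 mod 491 = 344

344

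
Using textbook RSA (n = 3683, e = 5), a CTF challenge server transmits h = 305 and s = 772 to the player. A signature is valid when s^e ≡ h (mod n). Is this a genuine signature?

genuine

s^5 mod 3683 = 305
305 = h, so the signature checks out.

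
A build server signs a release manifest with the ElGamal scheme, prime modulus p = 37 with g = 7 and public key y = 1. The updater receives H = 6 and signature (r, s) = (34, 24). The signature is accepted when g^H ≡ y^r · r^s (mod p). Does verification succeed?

Left side g^H mod p:
7^6 mod 37 = 26
Right side y^r · r^s mod p:
1^34 mod 37 = 1
34^24 mod 37 = 26
1·26 = 26 ≡ 26 (mod 37)
26 ≡ 26 (mod 37), so the signature is genuine.

passes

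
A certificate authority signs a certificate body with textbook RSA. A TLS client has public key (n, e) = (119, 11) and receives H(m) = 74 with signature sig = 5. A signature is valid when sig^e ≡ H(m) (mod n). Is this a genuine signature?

sig^2 ≡ 5^2 = 25
sig^4 ≡ 25^2 = 625 ≡ 30
sig^8 ≡ 30^2 = 900 ≡ 67
11 = 8 + 2 + 1, so sig^11 ≡ 67·25·5 ≡ 45 (mod 119)
45 ≠ 74, so verification fails.

forged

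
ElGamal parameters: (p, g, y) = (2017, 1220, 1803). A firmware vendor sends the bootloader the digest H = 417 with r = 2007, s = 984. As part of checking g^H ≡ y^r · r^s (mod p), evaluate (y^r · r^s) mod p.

1803^2007 mod 2017 = 1705
2007^984 mod 2017 = 970
y^r · r^s ≡ 1705·970 = 1653850 ≡ 1927 (mod 2017)

1927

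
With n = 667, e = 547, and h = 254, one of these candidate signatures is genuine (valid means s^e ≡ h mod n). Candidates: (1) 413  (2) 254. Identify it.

Candidate 1: 413^2 = 170569 ≡ 484; 413^4 ≡ 484^2 = 234256 ≡ 139; 413^8 ≡ 139^2 = 19321 ≡ 645; 413^16 ≡ 645^2 = 416025 ≡ 484; 413^32 ≡ 484^2 = 234256 ≡ 139; 413^64 ≡ 139^2 = 19321 ≡ 645; 413^128 ≡ 645^2 = 416025 ≡ 484; 413^256 ≡ 484^2 = 234256 ≡ 139; 413^512 ≡ 139^2 = 19321 ≡ 645; 547 = 512 + 32 + 2 + 1, so 413^547 ≡ 645·139·484·413 ≡ 413 (mod 667)
Candidate 2: 254^2 = 64516 ≡ 484; 254^4 ≡ 484^2 = 234256 ≡ 139; 254^8 ≡ 139^2 = 19321 ≡ 645; 254^16 ≡ 645^2 = 416025 ≡ 484; 254^32 ≡ 484^2 = 234256 ≡ 139; 254^64 ≡ 139^2 = 19321 ≡ 645; 254^128 ≡ 645^2 = 416025 ≡ 484; 254^256 ≡ 484^2 = 234256 ≡ 139; 254^512 ≡ 139^2 = 19321 ≡ 645; 547 = 512 + 32 + 2 + 1, so 254^547 ≡ 645·139·484·254 ≡ 254 (mod 667)
  → matches h = 254

2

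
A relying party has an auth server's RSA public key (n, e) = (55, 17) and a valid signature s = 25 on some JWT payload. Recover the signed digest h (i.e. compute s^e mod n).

s^2 ≡ 25^2 = 625 ≡ 20
s^4 ≡ 20^2 = 400 ≡ 15
s^8 ≡ 15^2 = 225 ≡ 5
s^16 ≡ 5^2 = 25
17 = 16 + 1, so s^17 ≡ 25·25 ≡ 20 (mod 55)

20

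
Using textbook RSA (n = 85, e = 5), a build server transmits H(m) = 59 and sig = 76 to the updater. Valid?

no

sig^2 ≡ 76^2 = 5776 ≡ 81
sig^4 ≡ 81^2 = 6561 ≡ 16
5 = 4 + 1, so sig^5 ≡ 16·76 ≡ 26 (mod 85)
The recovered value 26 does not match the digest 59.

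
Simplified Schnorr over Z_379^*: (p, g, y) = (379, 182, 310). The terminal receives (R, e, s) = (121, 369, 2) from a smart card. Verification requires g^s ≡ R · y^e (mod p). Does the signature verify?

g^s mod p:
182^2 = 33124 ≡ 151
R · y^e mod p:
310^2 = 96100 ≡ 213
310^4 ≡ 213^2 = 45369 ≡ 268
310^8 ≡ 268^2 = 71824 ≡ 193
310^16 ≡ 193^2 = 37249 ≡ 107
310^32 ≡ 107^2 = 11449 ≡ 79
310^64 ≡ 79^2 = 6241 ≡ 177
310^128 ≡ 177^2 = 31329 ≡ 251
310^256 ≡ 251^2 = 63001 ≡ 87
369 = 256 + 64 + 32 + 16 + 1, so 310^369 ≡ 87·177·79·107·310 ≡ 51 (mod 379)
121·51 = 6171 ≡ 107 (mod 379)
151 ≠ 107; the check fails.

does not verify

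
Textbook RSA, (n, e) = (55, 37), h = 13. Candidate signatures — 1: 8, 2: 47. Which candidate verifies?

1

Candidate 1: Squares mod 55: 8^1≡8, 8^2≡9, 8^4≡26, 8^8≡16, 8^16≡36, 8^32≡31; 37 = 32 + 4 + 1, so 8^37 ≡ 31·26·8 ≡ 13 (mod 55)
  → matches h = 13
Candidate 2: Squares mod 55: 47^1≡47, 47^2≡9, 47^4≡26, 47^8≡16, 47^16≡36, 47^32≡31; 37 = 32 + 4 + 1, so 47^37 ≡ 31·26·47 ≡ 42 (mod 55)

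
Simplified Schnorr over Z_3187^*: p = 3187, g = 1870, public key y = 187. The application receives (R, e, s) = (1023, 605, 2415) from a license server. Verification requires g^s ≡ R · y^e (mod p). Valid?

g^s mod p:
1870^2 = 3496900 ≡ 761
1870^4 ≡ 761^2 = 579121 ≡ 2274
1870^8 ≡ 2274^2 = 5171076 ≡ 1762
1870^16 ≡ 1762^2 = 3104644 ≡ 506
1870^32 ≡ 506^2 = 256036 ≡ 1076
1870^64 ≡ 1076^2 = 1157776 ≡ 895
1870^128 ≡ 895^2 = 801025 ≡ 1088
1870^256 ≡ 1088^2 = 1183744 ≡ 1367
1870^512 ≡ 1367^2 = 1868689 ≡ 1107
1870^1024 ≡ 1107^2 = 1225449 ≡ 1641
1870^2048 ≡ 1641^2 = 2692881 ≡ 3053
2415 = 2048 + 256 + 64 + 32 + 8 + 4 + 2 + 1, so 1870^2415 ≡ 3053·1367·895·1076·1762·2274·761·1870 ≡ 2833 (mod 3187)
R · y^e mod p:
187^2 = 34969 ≡ 3099
187^4 ≡ 3099^2 = 9603801 ≡ 1370
187^8 ≡ 1370^2 = 1876900 ≡ 2944
187^16 ≡ 2944^2 = 8667136 ≡ 1683
187^32 ≡ 1683^2 = 2832489 ≡ 2433
187^64 ≡ 2433^2 = 5919489 ≡ 1230
187^128 ≡ 1230^2 = 1512900 ≡ 2262
187^256 ≡ 2262^2 = 5116644 ≡ 1509
187^512 ≡ 1509^2 = 2277081 ≡ 1563
605 = 512 + 64 + 16 + 8 + 4 + 1, so 187^605 ≡ 1563·1230·1683·2944·1370·187 ≡ 9 (mod 3187)
1023·9 = 9207 ≡ 2833 (mod 3187)
2833 ≡ 2833 (mod 3187); signature holds.

yes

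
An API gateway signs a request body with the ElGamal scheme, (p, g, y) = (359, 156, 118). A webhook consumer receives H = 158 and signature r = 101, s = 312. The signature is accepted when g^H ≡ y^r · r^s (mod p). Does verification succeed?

fails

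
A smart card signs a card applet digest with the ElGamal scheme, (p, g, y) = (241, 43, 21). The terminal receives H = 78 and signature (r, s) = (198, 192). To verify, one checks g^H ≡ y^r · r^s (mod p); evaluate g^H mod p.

61

43^2 = 1849 ≡ 162
43^4 ≡ 162^2 = 26244 ≡ 216
43^8 ≡ 216^2 = 46656 ≡ 143
43^16 ≡ 143^2 = 20449 ≡ 205
43^32 ≡ 205^2 = 42025 ≡ 91
43^64 ≡ 91^2 = 8281 ≡ 87
78 = 64 + 8 + 4 + 2, so 43^78 ≡ 87·143·216·162 ≡ 61 (mod 241)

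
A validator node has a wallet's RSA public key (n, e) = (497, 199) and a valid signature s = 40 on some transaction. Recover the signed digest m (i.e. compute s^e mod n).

299

s^199 mod 497 = 299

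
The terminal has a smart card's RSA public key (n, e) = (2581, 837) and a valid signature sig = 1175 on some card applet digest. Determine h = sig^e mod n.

2154

sig^837 mod 2581 = 2154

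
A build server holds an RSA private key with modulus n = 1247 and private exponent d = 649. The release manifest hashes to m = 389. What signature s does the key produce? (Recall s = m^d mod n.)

m^2 ≡ 389^2 = 151321 ≡ 434
m^4 ≡ 434^2 = 188356 ≡ 59
m^8 ≡ 59^2 = 3481 ≡ 987
m^16 ≡ 987^2 = 974169 ≡ 262
m^32 ≡ 262^2 = 68644 ≡ 59
m^64 ≡ 59^2 = 3481 ≡ 987
m^128 ≡ 987^2 = 974169 ≡ 262
m^256 ≡ 262^2 = 68644 ≡ 59
m^512 ≡ 59^2 = 3481 ≡ 987
649 = 512 + 128 + 8 + 1, so m^649 ≡ 987·262·987·389 ≡ 505 (mod 1247)

505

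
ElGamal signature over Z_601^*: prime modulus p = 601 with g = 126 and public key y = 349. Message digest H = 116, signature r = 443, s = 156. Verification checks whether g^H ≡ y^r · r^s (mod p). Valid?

no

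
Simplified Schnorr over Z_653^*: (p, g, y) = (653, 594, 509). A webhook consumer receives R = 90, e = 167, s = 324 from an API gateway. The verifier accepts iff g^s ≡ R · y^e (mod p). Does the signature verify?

g^s mod p:
594^2 = 352836 ≡ 216
594^4 ≡ 216^2 = 46656 ≡ 293
594^8 ≡ 293^2 = 85849 ≡ 306
594^16 ≡ 306^2 = 93636 ≡ 257
594^32 ≡ 257^2 = 66049 ≡ 96
594^64 ≡ 96^2 = 9216 ≡ 74
594^128 ≡ 74^2 = 5476 ≡ 252
594^256 ≡ 252^2 = 63504 ≡ 163
324 = 256 + 64 + 4, so 594^324 ≡ 163·74·293 ≡ 130 (mod 653)
R · y^e mod p:
509^2 = 259081 ≡ 493
509^4 ≡ 493^2 = 243049 ≡ 133
509^8 ≡ 133^2 = 17689 ≡ 58
509^16 ≡ 58^2 = 3364 ≡ 99
509^32 ≡ 99^2 = 9801 ≡ 6
509^64 ≡ 6^2 = 36
509^128 ≡ 36^2 = 1296 ≡ 643
167 = 128 + 32 + 4 + 2 + 1, so 509^167 ≡ 643·6·133·493·509 ≡ 133 (mod 653)
90·133 = 11970 ≡ 216 (mod 653)
130 ≠ 216; the check fails.

does not verify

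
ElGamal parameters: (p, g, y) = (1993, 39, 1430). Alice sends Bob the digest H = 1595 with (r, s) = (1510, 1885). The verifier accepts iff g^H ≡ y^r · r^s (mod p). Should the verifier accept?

Left side g^H mod p:
Squares mod 1993: 39^1≡39, 39^2≡1521, 39^4≡1561, 39^8≡1275, 39^16≡1330, 39^32≡1109, 39^64≡200, 39^128≡140, 39^256≡1663, 39^512≡1278, 39^1024≡1017
1595 = 1024 + 512 + 32 + 16 + 8 + 2 + 1, so 39^1595 ≡ 1017·1278·1109·1330·1275·1521·39 ≡ 1435 (mod 1993)
Right side y^r · r^s mod p:
Squares mod 1993: 1430^1≡1430, 1430^2≡82, 1430^4≡745, 1430^8≡971, 1430^16≡152, 1430^32≡1181, 1430^64≡1654, 1430^128≡1320, 1430^256≡518, 1430^512≡1262, 1430^1024≡237
1510 = 1024 + 256 + 128 + 64 + 32 + 4 + 2, so 1430^1510 ≡ 237·518·1320·1654·1181·745·82 ≡ 1841 (mod 1993)
Squares mod 1993: 1510^1≡1510, 1510^2≡108, 1510^4≡1699, 1510^8≡737, 1510^16≡1073, 1510^32≡1368, 1510^64≡1990, 1510^128≡9, 1510^256≡81, 1510^512≡582, 1510^1024≡1907
1885 = 1024 + 512 + 256 + 64 + 16 + 8 + 4 + 1, so 1510^1885 ≡ 1907·582·81·1990·1073·737·1699·1510 ≡ 1252 (mod 1993)
1841·1252 = 2304932 ≡ 1024 (mod 1993)
1435 ≠ 1024, so verification fails.

reject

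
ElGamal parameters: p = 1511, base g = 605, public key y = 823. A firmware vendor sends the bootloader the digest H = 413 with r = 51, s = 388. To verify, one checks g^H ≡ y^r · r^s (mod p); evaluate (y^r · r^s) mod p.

823^2 = 677329 ≡ 401
823^4 ≡ 401^2 = 160801 ≡ 635
823^8 ≡ 635^2 = 403225 ≡ 1299
823^16 ≡ 1299^2 = 1687401 ≡ 1125
823^32 ≡ 1125^2 = 1265625 ≡ 918
51 = 32 + 16 + 2 + 1, so 823^51 ≡ 918·1125·401·823 ≡ 1281 (mod 1511)
51^2 = 2601 ≡ 1090
51^4 ≡ 1090^2 = 1188100 ≡ 454
51^8 ≡ 454^2 = 206116 ≡ 620
51^16 ≡ 620^2 = 384400 ≡ 606
51^32 ≡ 606^2 = 367236 ≡ 63
51^64 ≡ 63^2 = 3969 ≡ 947
51^128 ≡ 947^2 = 896809 ≡ 786
51^256 ≡ 786^2 = 617796 ≡ 1308
388 = 256 + 128 + 4, so 51^388 ≡ 1308·786·454 ≡ 1030 (mod 1511)
y^r · r^s ≡ 1281·1030 = 1319430 ≡ 327 (mod 1511)

327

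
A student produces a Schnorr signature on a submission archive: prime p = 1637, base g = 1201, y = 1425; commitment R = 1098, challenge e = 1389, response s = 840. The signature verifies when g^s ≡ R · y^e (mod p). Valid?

yes

g^s mod p:
Squares mod 1637: 1201^1≡1201, 1201^2≡204, 1201^4≡691, 1201^8≡1114, 1201^16≡150, 1201^32≡1219, 1201^64≡1202, 1201^128≡970, 1201^256≡1262, 1201^512≡1480
840 = 512 + 256 + 64 + 8, so 1201^840 ≡ 1480·1262·1202·1114 ≡ 529 (mod 1637)
R · y^e mod p:
Squares mod 1637: 1425^1≡1425, 1425^2≡745, 1425^4≡82, 1425^8≡176, 1425^16≡1510, 1425^32≡1396, 1425^64≡786, 1425^128≡647, 1425^256≡1174, 1425^512≡1559, 1425^1024≡1173
1389 = 1024 + 256 + 64 + 32 + 8 + 4 + 1, so 1425^1389 ≡ 1173·1174·786·1396·176·82·1425 ≡ 816 (mod 1637)
1098·816 = 895968 ≡ 529 (mod 1637)
529 ≡ 529 (mod 1637); signature holds.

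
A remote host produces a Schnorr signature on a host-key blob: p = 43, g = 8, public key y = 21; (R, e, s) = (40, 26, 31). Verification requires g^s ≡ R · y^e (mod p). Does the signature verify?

g^s mod p:
8^2 = 64 ≡ 21
8^4 ≡ 21^2 = 441 ≡ 11
8^8 ≡ 11^2 = 121 ≡ 35
8^16 ≡ 35^2 = 1225 ≡ 21
31 = 16 + 8 + 4 + 2 + 1, so 8^31 ≡ 21·35·11·21·8 ≡ 39 (mod 43)
R · y^e mod p:
21^2 = 441 ≡ 11
21^4 ≡ 11^2 = 121 ≡ 35
21^8 ≡ 35^2 = 1225 ≡ 21
21^16 ≡ 21^2 = 441 ≡ 11
26 = 16 + 8 + 2, so 21^26 ≡ 11·21·11 ≡ 4 (mod 43)
40·4 = 160 ≡ 31 (mod 43)
39 ≠ 31; the check fails.

does not verify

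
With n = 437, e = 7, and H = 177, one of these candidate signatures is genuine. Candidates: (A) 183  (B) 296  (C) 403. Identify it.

C

Candidate A: Squares mod 437: 183^1≡183, 183^2≡277, 183^4≡254; 7 = 4 + 2 + 1, so 183^7 ≡ 254·277·183 ≡ 183 (mod 437)
Candidate B: Squares mod 437: 296^1≡296, 296^2≡216, 296^4≡334; 7 = 4 + 2 + 1, so 296^7 ≡ 334·216·296 ≡ 182 (mod 437)
Candidate C: Squares mod 437: 403^1≡403, 403^2≡282, 403^4≡427; 7 = 4 + 2 + 1, so 403^7 ≡ 427·282·403 ≡ 177 (mod 437)
  → matches H = 177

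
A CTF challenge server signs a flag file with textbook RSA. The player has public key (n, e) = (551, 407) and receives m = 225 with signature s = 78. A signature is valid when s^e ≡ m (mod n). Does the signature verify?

s^2 ≡ 78^2 = 6084 ≡ 23
s^4 ≡ 23^2 = 529
s^8 ≡ 529^2 = 279841 ≡ 484
s^16 ≡ 484^2 = 234256 ≡ 81
s^32 ≡ 81^2 = 6561 ≡ 500
s^64 ≡ 500^2 = 250000 ≡ 397
s^128 ≡ 397^2 = 157609 ≡ 23
s^256 ≡ 23^2 = 529
407 = 256 + 128 + 16 + 4 + 2 + 1, so s^407 ≡ 529·23·81·529·23·78 ≡ 281 (mod 551)
s^407 mod 551 = 281, but m = 225.

does not verify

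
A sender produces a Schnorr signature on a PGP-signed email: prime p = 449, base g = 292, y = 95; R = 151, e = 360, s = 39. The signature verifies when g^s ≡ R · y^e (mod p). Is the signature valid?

valid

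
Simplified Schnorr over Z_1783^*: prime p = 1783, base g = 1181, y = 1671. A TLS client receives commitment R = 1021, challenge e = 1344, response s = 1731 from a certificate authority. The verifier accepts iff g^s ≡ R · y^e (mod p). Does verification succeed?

fails

g^s mod p:
1181^2 = 1394761 ≡ 455
1181^4 ≡ 455^2 = 207025 ≡ 197
1181^8 ≡ 197^2 = 38809 ≡ 1366
1181^16 ≡ 1366^2 = 1865956 ≡ 938
1181^32 ≡ 938^2 = 879844 ≡ 825
1181^64 ≡ 825^2 = 680625 ≡ 1302
1181^128 ≡ 1302^2 = 1695204 ≡ 1354
1181^256 ≡ 1354^2 = 1833316 ≡ 392
1181^512 ≡ 392^2 = 153664 ≡ 326
1181^1024 ≡ 326^2 = 106276 ≡ 1079
1731 = 1024 + 512 + 128 + 64 + 2 + 1, so 1181^1731 ≡ 1079·326·1354·1302·455·1181 ≡ 1000 (mod 1783)
R · y^e mod p:
1671^2 = 2792241 ≡ 63
1671^4 ≡ 63^2 = 3969 ≡ 403
1671^8 ≡ 403^2 = 162409 ≡ 156
1671^16 ≡ 156^2 = 24336 ≡ 1157
1671^32 ≡ 1157^2 = 1338649 ≡ 1399
1671^64 ≡ 1399^2 = 1957201 ≡ 1250
1671^128 ≡ 1250^2 = 1562500 ≡ 592
1671^256 ≡ 592^2 = 350464 ≡ 996
1671^512 ≡ 996^2 = 992016 ≡ 668
1671^1024 ≡ 668^2 = 446224 ≡ 474
1344 = 1024 + 256 + 64, so 1671^1344 ≡ 474·996·1250 ≡ 1575 (mod 1783)
1021·1575 = 1608075 ≡ 1592 (mod 1783)
1000 ≠ 1592; the check fails.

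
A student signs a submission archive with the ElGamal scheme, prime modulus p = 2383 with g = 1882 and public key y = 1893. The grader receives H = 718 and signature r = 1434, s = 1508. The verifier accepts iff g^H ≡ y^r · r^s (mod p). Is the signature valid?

valid

Left side g^H mod p:
1882^2 = 3541924 ≡ 786
1882^4 ≡ 786^2 = 617796 ≡ 599
1882^8 ≡ 599^2 = 358801 ≡ 1351
1882^16 ≡ 1351^2 = 1825201 ≡ 2206
1882^32 ≡ 2206^2 = 4866436 ≡ 350
1882^64 ≡ 350^2 = 122500 ≡ 967
1882^128 ≡ 967^2 = 935089 ≡ 953
1882^256 ≡ 953^2 = 908209 ≡ 286
1882^512 ≡ 286^2 = 81796 ≡ 774
718 = 512 + 128 + 64 + 8 + 4 + 2, so 1882^718 ≡ 774·953·967·1351·599·786 ≡ 540 (mod 2383)
Right side y^r · r^s mod p:
1893^2 = 3583449 ≡ 1800
1893^4 ≡ 1800^2 = 3240000 ≡ 1503
1893^8 ≡ 1503^2 = 2259009 ≡ 2308
1893^16 ≡ 2308^2 = 5326864 ≡ 859
1893^32 ≡ 859^2 = 737881 ≡ 1534
1893^64 ≡ 1534^2 = 2353156 ≡ 1135
1893^128 ≡ 1135^2 = 1288225 ≡ 1405
1893^256 ≡ 1405^2 = 1974025 ≡ 901
1893^512 ≡ 901^2 = 811801 ≡ 1581
1893^1024 ≡ 1581^2 = 2499561 ≡ 2177
1434 = 1024 + 256 + 128 + 16 + 8 + 2, so 1893^1434 ≡ 2177·901·1405·859·2308·1800 ≡ 750 (mod 2383)
1434^2 = 2056356 ≡ 2210
1434^4 ≡ 2210^2 = 4884100 ≡ 1333
1434^8 ≡ 1333^2 = 1776889 ≡ 1554
1434^16 ≡ 1554^2 = 2414916 ≡ 937
1434^32 ≡ 937^2 = 877969 ≡ 1025
1434^64 ≡ 1025^2 = 1050625 ≡ 2105
1434^128 ≡ 2105^2 = 4431025 ≡ 1028
1434^256 ≡ 1028^2 = 1056784 ≡ 1115
1434^512 ≡ 1115^2 = 1243225 ≡ 1682
1434^1024 ≡ 1682^2 = 2829124 ≡ 503
1508 = 1024 + 256 + 128 + 64 + 32 + 4, so 1434^1508 ≡ 503·1115·1028·2105·1025·1333 ≡ 382 (mod 2383)
750·382 = 286500 ≡ 540 (mod 2383)
540 ≡ 540 (mod 2383), so the signature is genuine.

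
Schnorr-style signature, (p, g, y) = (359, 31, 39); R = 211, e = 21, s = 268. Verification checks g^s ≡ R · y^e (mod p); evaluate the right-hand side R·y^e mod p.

94

39^2 = 1521 ≡ 85
39^4 ≡ 85^2 = 7225 ≡ 45
39^8 ≡ 45^2 = 2025 ≡ 230
39^16 ≡ 230^2 = 52900 ≡ 127
21 = 16 + 4 + 1, so 39^21 ≡ 127·45·39 ≡ 305 (mod 359)
R · y^e ≡ 211·305 = 64355 ≡ 94 (mod 359)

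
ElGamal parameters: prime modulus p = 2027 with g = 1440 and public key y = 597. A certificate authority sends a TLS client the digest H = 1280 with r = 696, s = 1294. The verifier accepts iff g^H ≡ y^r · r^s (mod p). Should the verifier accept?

reject

Left side g^H mod p:
1440^1280 mod 2027 = 1707
Right side y^r · r^s mod p:
597^696 mod 2027 = 553
696^1294 mod 2027 = 1641
553·1641 = 907473 ≡ 1404 (mod 2027)
1707 ≠ 1404, so verification fails.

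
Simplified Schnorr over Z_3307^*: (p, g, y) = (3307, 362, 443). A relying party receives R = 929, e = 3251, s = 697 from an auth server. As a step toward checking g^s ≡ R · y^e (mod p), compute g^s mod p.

188

362^2 = 131044 ≡ 2071
362^4 ≡ 2071^2 = 4289041 ≡ 3169
362^8 ≡ 3169^2 = 10042561 ≡ 2509
362^16 ≡ 2509^2 = 6295081 ≡ 1860
362^32 ≡ 1860^2 = 3459600 ≡ 478
362^64 ≡ 478^2 = 228484 ≡ 301
362^128 ≡ 301^2 = 90601 ≡ 1312
362^256 ≡ 1312^2 = 1721344 ≡ 1704
362^512 ≡ 1704^2 = 2903616 ≡ 70
697 = 512 + 128 + 32 + 16 + 8 + 1, so 362^697 ≡ 70·1312·478·1860·2509·362 ≡ 188 (mod 3307)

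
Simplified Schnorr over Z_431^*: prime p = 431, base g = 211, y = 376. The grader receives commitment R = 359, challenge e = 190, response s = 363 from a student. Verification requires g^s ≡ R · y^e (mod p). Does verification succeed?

g^s mod p:
211^2 = 44521 ≡ 128
211^4 ≡ 128^2 = 16384 ≡ 6
211^8 ≡ 6^2 = 36
211^16 ≡ 36^2 = 1296 ≡ 3
211^32 ≡ 3^2 = 9
211^64 ≡ 9^2 = 81
211^128 ≡ 81^2 = 6561 ≡ 96
211^256 ≡ 96^2 = 9216 ≡ 165
363 = 256 + 64 + 32 + 8 + 2 + 1, so 211^363 ≡ 165·81·9·36·128·211 ≡ 427 (mod 431)
R · y^e mod p:
376^2 = 141376 ≡ 8
376^4 ≡ 8^2 = 64
376^8 ≡ 64^2 = 4096 ≡ 217
376^16 ≡ 217^2 = 47089 ≡ 110
376^32 ≡ 110^2 = 12100 ≡ 32
376^64 ≡ 32^2 = 1024 ≡ 162
376^128 ≡ 162^2 = 26244 ≡ 384
190 = 128 + 32 + 16 + 8 + 4 + 2, so 376^190 ≡ 384·32·110·217·64·8 ≡ 18 (mod 431)
359·18 = 6462 ≡ 428 (mod 431)
427 ≠ 428; the check fails.

fails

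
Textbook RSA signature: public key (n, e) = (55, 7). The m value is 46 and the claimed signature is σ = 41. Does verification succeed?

passes

Squares mod 55: σ^1≡41, σ^2≡31, σ^4≡26
7 = 4 + 2 + 1, so σ^7 ≡ 26·31·41 ≡ 46 (mod 55)
σ^7 mod 55 = 46 matches m.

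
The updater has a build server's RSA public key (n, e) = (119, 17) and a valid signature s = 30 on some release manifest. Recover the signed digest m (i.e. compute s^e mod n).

81

s^2 ≡ 30^2 = 900 ≡ 67
s^4 ≡ 67^2 = 4489 ≡ 86
s^8 ≡ 86^2 = 7396 ≡ 18
s^16 ≡ 18^2 = 324 ≡ 86
17 = 16 + 1, so s^17 ≡ 86·30 ≡ 81 (mod 119)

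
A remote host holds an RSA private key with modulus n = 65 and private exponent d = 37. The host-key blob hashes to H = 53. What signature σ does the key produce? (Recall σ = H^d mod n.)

53

H^2 ≡ 53^2 = 2809 ≡ 14
H^4 ≡ 14^2 = 196 ≡ 1
H^8 ≡ 1^2 = 1
H^16 ≡ 1^2 = 1
H^32 ≡ 1^2 = 1
37 = 32 + 4 + 1, so H^37 ≡ 1·1·53 ≡ 53 (mod 65)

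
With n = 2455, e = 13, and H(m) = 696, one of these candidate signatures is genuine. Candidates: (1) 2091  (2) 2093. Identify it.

1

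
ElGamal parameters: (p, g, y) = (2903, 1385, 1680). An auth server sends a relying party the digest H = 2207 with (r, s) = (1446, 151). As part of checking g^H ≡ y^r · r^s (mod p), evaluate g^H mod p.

1674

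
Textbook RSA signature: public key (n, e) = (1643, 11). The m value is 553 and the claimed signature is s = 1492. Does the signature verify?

does not verify

s^11 mod 1643 = 190
The recovered value 190 does not match the digest 553.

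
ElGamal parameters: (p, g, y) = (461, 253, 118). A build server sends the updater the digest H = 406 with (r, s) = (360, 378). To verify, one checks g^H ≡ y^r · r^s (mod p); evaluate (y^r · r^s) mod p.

Squares mod 461: 118^1≡118, 118^2≡94, 118^4≡77, 118^8≡397, 118^16≡408, 118^32≡43, 118^64≡5, 118^128≡25, 118^256≡164
360 = 256 + 64 + 32 + 8, so 118^360 ≡ 164·5·43·397 ≡ 416 (mod 461)
Squares mod 461: 360^1≡360, 360^2≡59, 360^4≡254, 360^8≡437, 360^16≡115, 360^32≡317, 360^64≡452, 360^128≡81, 360^256≡107
378 = 256 + 64 + 32 + 16 + 8 + 2, so 360^378 ≡ 107·452·317·115·437·59 ≡ 303 (mod 461)
y^r · r^s ≡ 416·303 = 126048 ≡ 195 (mod 461)

195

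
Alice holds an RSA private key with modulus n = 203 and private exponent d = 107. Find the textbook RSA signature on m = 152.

136

m^2 ≡ 152^2 = 23104 ≡ 165
m^4 ≡ 165^2 = 27225 ≡ 23
m^8 ≡ 23^2 = 529 ≡ 123
m^16 ≡ 123^2 = 15129 ≡ 107
m^32 ≡ 107^2 = 11449 ≡ 81
m^64 ≡ 81^2 = 6561 ≡ 65
107 = 64 + 32 + 8 + 2 + 1, so m^107 ≡ 65·81·123·165·152 ≡ 136 (mod 203)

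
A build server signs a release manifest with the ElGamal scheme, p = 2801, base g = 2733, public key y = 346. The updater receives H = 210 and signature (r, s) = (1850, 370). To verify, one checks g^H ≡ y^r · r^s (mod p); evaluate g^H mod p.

980

2733^2 = 7469289 ≡ 1823
2733^4 ≡ 1823^2 = 3323329 ≡ 1343
2733^8 ≡ 1343^2 = 1803649 ≡ 2606
2733^16 ≡ 2606^2 = 6791236 ≡ 1612
2733^32 ≡ 1612^2 = 2598544 ≡ 2017
2733^64 ≡ 2017^2 = 4068289 ≡ 1237
2733^128 ≡ 1237^2 = 1530169 ≡ 823
210 = 128 + 64 + 16 + 2, so 2733^210 ≡ 823·1237·1612·1823 ≡ 980 (mod 2801)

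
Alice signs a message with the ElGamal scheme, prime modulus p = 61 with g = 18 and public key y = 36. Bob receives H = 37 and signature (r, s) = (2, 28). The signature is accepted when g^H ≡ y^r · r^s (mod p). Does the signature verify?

does not verify

Left side g^H mod p:
18^2 = 324 ≡ 19
18^4 ≡ 19^2 = 361 ≡ 56
18^8 ≡ 56^2 = 3136 ≡ 25
18^16 ≡ 25^2 = 625 ≡ 15
18^32 ≡ 15^2 = 225 ≡ 42
37 = 32 + 4 + 1, so 18^37 ≡ 42·56·18 ≡ 2 (mod 61)
Right side y^r · r^s mod p:
36^2 = 1296 ≡ 15
2^2 = 4
2^4 ≡ 4^2 = 16
2^8 ≡ 16^2 = 256 ≡ 12
2^16 ≡ 12^2 = 144 ≡ 22
28 = 16 + 8 + 4, so 2^28 ≡ 22·12·16 ≡ 15 (mod 61)
15·15 = 225 ≡ 42 (mod 61)
2 ≠ 42, so verification fails.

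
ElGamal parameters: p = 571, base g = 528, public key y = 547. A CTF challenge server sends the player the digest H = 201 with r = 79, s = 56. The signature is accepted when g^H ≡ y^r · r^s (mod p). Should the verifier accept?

Left side g^H mod p:
Squares mod 571: 528^1≡528, 528^2≡136, 528^4≡224, 528^8≡499, 528^16≡45, 528^32≡312, 528^64≡274, 528^128≡275
201 = 128 + 64 + 8 + 1, so 528^201 ≡ 275·274·499·528 ≡ 408 (mod 571)
Right side y^r · r^s mod p:
Squares mod 571: 547^1≡547, 547^2≡5, 547^4≡25, 547^8≡54, 547^16≡61, 547^32≡295, 547^64≡233
79 = 64 + 8 + 4 + 2 + 1, so 547^79 ≡ 233·54·25·5·547 ≡ 526 (mod 571)
Squares mod 571: 79^1≡79, 79^2≡531, 79^4≡458, 79^8≡207, 79^16≡24, 79^32≡5
56 = 32 + 16 + 8, so 79^56 ≡ 5·24·207 ≡ 287 (mod 571)
526·287 = 150962 ≡ 218 (mod 571)
408 ≠ 218, so verification fails.

reject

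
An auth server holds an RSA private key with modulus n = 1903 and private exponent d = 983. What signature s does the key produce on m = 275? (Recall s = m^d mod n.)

1562

Squares mod 1903: m^1≡275, m^2≡1408, m^4≡1441, m^8≡308, m^16≡1617, m^32≡1870, m^64≡1089, m^128≡352, m^256≡209, m^512≡1815
983 = 512 + 256 + 128 + 64 + 16 + 4 + 2 + 1, so m^983 ≡ 1815·209·352·1089·1617·1441·1408·275 ≡ 1562 (mod 1903)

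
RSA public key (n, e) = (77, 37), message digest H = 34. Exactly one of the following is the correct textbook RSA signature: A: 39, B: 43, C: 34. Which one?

C

Candidate A: Squares mod 77: 39^1≡39, 39^2≡58, 39^4≡53, 39^8≡37, 39^16≡60, 39^32≡58; 37 = 32 + 4 + 1, so 39^37 ≡ 58·53·39 ≡ 74 (mod 77)
Candidate B: Squares mod 77: 43^1≡43, 43^2≡1, 43^4≡1, 43^8≡1, 43^16≡1, 43^32≡1; 37 = 32 + 4 + 1, so 43^37 ≡ 1·1·43 ≡ 43 (mod 77)
Candidate C: Squares mod 77: 34^1≡34, 34^2≡1, 34^4≡1, 34^8≡1, 34^16≡1, 34^32≡1; 37 = 32 + 4 + 1, so 34^37 ≡ 1·1·34 ≡ 34 (mod 77)
  → matches H = 34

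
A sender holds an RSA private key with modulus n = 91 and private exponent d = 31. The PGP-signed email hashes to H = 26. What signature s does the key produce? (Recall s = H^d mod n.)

H^2 ≡ 26^2 = 676 ≡ 39
H^4 ≡ 39^2 = 1521 ≡ 65
H^8 ≡ 65^2 = 4225 ≡ 39
H^16 ≡ 39^2 = 1521 ≡ 65
31 = 16 + 8 + 4 + 2 + 1, so H^31 ≡ 65·39·65·39·26 ≡ 26 (mod 91)

26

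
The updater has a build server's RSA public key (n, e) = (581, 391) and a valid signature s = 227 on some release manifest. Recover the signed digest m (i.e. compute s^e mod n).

Squares mod 581: s^1≡227, s^2≡401, s^4≡445, s^8≡485, s^16≡501, s^32≡9, s^64≡81, s^128≡170, s^256≡431
391 = 256 + 128 + 4 + 2 + 1, so s^391 ≡ 431·170·445·401·227 ≡ 234 (mod 581)

234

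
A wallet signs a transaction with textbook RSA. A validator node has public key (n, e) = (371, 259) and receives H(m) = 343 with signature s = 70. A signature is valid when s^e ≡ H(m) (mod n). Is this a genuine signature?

genuine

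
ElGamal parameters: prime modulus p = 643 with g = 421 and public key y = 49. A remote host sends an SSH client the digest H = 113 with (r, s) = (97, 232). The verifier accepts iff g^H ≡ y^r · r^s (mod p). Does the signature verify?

Left side g^H mod p:
421^2 = 177241 ≡ 416
421^4 ≡ 416^2 = 173056 ≡ 89
421^8 ≡ 89^2 = 7921 ≡ 205
421^16 ≡ 205^2 = 42025 ≡ 230
421^32 ≡ 230^2 = 52900 ≡ 174
421^64 ≡ 174^2 = 30276 ≡ 55
113 = 64 + 32 + 16 + 1, so 421^113 ≡ 55·174·230·421 ≡ 435 (mod 643)
Right side y^r · r^s mod p:
49^2 = 2401 ≡ 472
49^4 ≡ 472^2 = 222784 ≡ 306
49^8 ≡ 306^2 = 93636 ≡ 401
49^16 ≡ 401^2 = 160801 ≡ 51
49^32 ≡ 51^2 = 2601 ≡ 29
49^64 ≡ 29^2 = 841 ≡ 198
97 = 64 + 32 + 1, so 49^97 ≡ 198·29·49 ≡ 367 (mod 643)
97^2 = 9409 ≡ 407
97^4 ≡ 407^2 = 165649 ≡ 398
97^8 ≡ 398^2 = 158404 ≡ 226
97^16 ≡ 226^2 = 51076 ≡ 279
97^32 ≡ 279^2 = 77841 ≡ 38
97^64 ≡ 38^2 = 1444 ≡ 158
97^128 ≡ 158^2 = 24964 ≡ 530
232 = 128 + 64 + 32 + 8, so 97^232 ≡ 530·158·38·226 ≡ 271 (mod 643)
367·271 = 99457 ≡ 435 (mod 643)
435 ≡ 435 (mod 643), so the signature is genuine.

verifies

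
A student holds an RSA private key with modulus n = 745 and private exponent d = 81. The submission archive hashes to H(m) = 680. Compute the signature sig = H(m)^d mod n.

(H(m))^81 mod 745 = 200

200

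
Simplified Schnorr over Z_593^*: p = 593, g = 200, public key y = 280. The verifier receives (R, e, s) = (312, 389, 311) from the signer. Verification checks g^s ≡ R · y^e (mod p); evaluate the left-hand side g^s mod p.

179

Squares mod 593: 200^1≡200, 200^2≡269, 200^4≡15, 200^8≡225, 200^16≡220, 200^32≡367, 200^64≡78, 200^128≡154, 200^256≡589
311 = 256 + 32 + 16 + 4 + 2 + 1, so 200^311 ≡ 589·367·220·15·269·200 ≡ 179 (mod 593)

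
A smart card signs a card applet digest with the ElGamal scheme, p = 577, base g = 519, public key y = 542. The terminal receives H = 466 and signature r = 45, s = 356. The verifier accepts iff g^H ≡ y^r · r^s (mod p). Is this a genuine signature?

forged

Left side g^H mod p:
519^2 = 269361 ≡ 479
519^4 ≡ 479^2 = 229441 ≡ 372
519^8 ≡ 372^2 = 138384 ≡ 481
519^16 ≡ 481^2 = 231361 ≡ 561
519^32 ≡ 561^2 = 314721 ≡ 256
519^64 ≡ 256^2 = 65536 ≡ 335
519^128 ≡ 335^2 = 112225 ≡ 287
519^256 ≡ 287^2 = 82369 ≡ 435
466 = 256 + 128 + 64 + 16 + 2, so 519^466 ≡ 435·287·335·561·479 ≡ 301 (mod 577)
Right side y^r · r^s mod p:
542^2 = 293764 ≡ 71
542^4 ≡ 71^2 = 5041 ≡ 425
542^8 ≡ 425^2 = 180625 ≡ 24
542^16 ≡ 24^2 = 576
542^32 ≡ 576^2 = 331776 ≡ 1
45 = 32 + 8 + 4 + 1, so 542^45 ≡ 1·24·425·542 ≡ 163 (mod 577)
45^2 = 2025 ≡ 294
45^4 ≡ 294^2 = 86436 ≡ 463
45^8 ≡ 463^2 = 214369 ≡ 302
45^16 ≡ 302^2 = 91204 ≡ 38
45^32 ≡ 38^2 = 1444 ≡ 290
45^64 ≡ 290^2 = 84100 ≡ 435
45^128 ≡ 435^2 = 189225 ≡ 546
45^256 ≡ 546^2 = 298116 ≡ 384
356 = 256 + 64 + 32 + 4, so 45^356 ≡ 384·435·290·463 ≡ 545 (mod 577)
163·545 = 88835 ≡ 554 (mod 577)
301 ≠ 554, so verification fails.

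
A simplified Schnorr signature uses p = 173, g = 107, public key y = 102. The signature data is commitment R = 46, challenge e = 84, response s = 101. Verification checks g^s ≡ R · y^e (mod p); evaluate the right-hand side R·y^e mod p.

99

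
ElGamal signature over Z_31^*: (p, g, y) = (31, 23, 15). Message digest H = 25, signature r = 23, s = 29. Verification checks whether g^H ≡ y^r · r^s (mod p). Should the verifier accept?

Left side g^H mod p:
23^25 mod 31 = 30
Right side y^r · r^s mod p:
15^23 mod 31 = 27
23^29 mod 31 = 27
27·27 = 729 ≡ 16 (mod 31)
30 ≠ 16, so verification fails.

reject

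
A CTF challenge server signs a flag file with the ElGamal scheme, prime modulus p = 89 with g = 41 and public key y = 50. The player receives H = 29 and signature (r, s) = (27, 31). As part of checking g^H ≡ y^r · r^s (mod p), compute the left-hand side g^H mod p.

Squares mod 89: 41^1≡41, 41^2≡79, 41^4≡11, 41^8≡32, 41^16≡45
29 = 16 + 8 + 4 + 1, so 41^29 ≡ 45·32·11·41 ≡ 7 (mod 89)

7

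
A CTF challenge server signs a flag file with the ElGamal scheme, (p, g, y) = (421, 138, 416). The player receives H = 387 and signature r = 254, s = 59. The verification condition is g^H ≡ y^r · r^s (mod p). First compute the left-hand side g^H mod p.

138^2 = 19044 ≡ 99
138^4 ≡ 99^2 = 9801 ≡ 118
138^8 ≡ 118^2 = 13924 ≡ 31
138^16 ≡ 31^2 = 961 ≡ 119
138^32 ≡ 119^2 = 14161 ≡ 268
138^64 ≡ 268^2 = 71824 ≡ 254
138^128 ≡ 254^2 = 64516 ≡ 103
138^256 ≡ 103^2 = 10609 ≡ 84
387 = 256 + 128 + 2 + 1, so 138^387 ≡ 84·103·99·138 ≡ 296 (mod 421)

296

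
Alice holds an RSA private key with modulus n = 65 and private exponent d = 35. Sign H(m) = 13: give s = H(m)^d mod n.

(H(m))^2 ≡ 13^2 = 169 ≡ 39
(H(m))^4 ≡ 39^2 = 1521 ≡ 26
(H(m))^8 ≡ 26^2 = 676 ≡ 26
(H(m))^16 ≡ 26^2 = 676 ≡ 26
(H(m))^32 ≡ 26^2 = 676 ≡ 26
35 = 32 + 2 + 1, so (H(m))^35 ≡ 26·39·13 ≡ 52 (mod 65)

52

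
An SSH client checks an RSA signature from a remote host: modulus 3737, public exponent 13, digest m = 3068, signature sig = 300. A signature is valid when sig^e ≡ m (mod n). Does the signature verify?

sig^13 mod 3737 = 669
669 ≠ 3068, so verification fails.

does not verify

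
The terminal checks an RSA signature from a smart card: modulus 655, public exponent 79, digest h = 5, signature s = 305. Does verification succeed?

passes

s^2 ≡ 305^2 = 93025 ≡ 15
s^4 ≡ 15^2 = 225
s^8 ≡ 225^2 = 50625 ≡ 190
s^16 ≡ 190^2 = 36100 ≡ 75
s^32 ≡ 75^2 = 5625 ≡ 385
s^64 ≡ 385^2 = 148225 ≡ 195
79 = 64 + 8 + 4 + 2 + 1, so s^79 ≡ 195·190·225·15·305 ≡ 5 (mod 655)
5 = h, so the signature checks out.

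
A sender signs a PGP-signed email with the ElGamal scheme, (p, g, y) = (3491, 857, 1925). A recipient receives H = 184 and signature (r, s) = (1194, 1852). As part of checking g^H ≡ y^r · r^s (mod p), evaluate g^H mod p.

2751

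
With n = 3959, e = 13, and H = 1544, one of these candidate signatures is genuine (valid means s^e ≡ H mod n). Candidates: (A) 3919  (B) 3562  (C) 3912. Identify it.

Candidate A: 3919^13 mod 3959 = 3411
Candidate B: 3562^13 mod 3959 = 1342
Candidate C: 3912^13 mod 3959 = 1544
  → matches H = 1544

C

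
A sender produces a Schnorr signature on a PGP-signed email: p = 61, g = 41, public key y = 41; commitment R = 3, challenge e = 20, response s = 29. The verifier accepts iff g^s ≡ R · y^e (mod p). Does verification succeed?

passes

g^s mod p:
41^2 = 1681 ≡ 34
41^4 ≡ 34^2 = 1156 ≡ 58
41^8 ≡ 58^2 = 3364 ≡ 9
41^16 ≡ 9^2 = 81 ≡ 20
29 = 16 + 8 + 4 + 1, so 41^29 ≡ 20·9·58·41 ≡ 3 (mod 61)
R · y^e mod p:
41^2 = 1681 ≡ 34
41^4 ≡ 34^2 = 1156 ≡ 58
41^8 ≡ 58^2 = 3364 ≡ 9
41^16 ≡ 9^2 = 81 ≡ 20
20 = 16 + 4, so 41^20 ≡ 20·58 ≡ 1 (mod 61)
3·1 = 3 ≡ 3 (mod 61)
3 ≡ 3 (mod 61); signature holds.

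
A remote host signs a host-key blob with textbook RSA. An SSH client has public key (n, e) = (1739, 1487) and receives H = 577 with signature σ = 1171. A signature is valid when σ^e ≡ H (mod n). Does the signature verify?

verifies

σ^1487 mod 1739 = 577
σ^1487 mod 1739 = 577 matches H.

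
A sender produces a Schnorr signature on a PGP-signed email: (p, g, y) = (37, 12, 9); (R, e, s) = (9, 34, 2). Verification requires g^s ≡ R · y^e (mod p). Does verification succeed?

passes

g^s mod p:
12^2 = 144 ≡ 33
R · y^e mod p:
9^2 = 81 ≡ 7
9^4 ≡ 7^2 = 49 ≡ 12
9^8 ≡ 12^2 = 144 ≡ 33
9^16 ≡ 33^2 = 1089 ≡ 16
9^32 ≡ 16^2 = 256 ≡ 34
34 = 32 + 2, so 9^34 ≡ 34·7 ≡ 16 (mod 37)
9·16 = 144 ≡ 33 (mod 37)
33 ≡ 33 (mod 37); signature holds.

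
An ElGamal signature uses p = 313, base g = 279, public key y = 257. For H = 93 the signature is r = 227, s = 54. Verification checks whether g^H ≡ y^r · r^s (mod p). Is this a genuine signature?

Left side g^H mod p:
279^93 mod 313 = 148
Right side y^r · r^s mod p:
257^227 mod 313 = 231
227^54 mod 313 = 97
231·97 = 22407 ≡ 184 (mod 313)
148 ≠ 184, so verification fails.

forged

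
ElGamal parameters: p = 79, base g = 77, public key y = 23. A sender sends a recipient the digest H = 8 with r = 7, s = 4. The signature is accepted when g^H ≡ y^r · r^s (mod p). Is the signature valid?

Left side g^H mod p:
77^2 = 5929 ≡ 4
77^4 ≡ 4^2 = 16
77^8 ≡ 16^2 = 256 ≡ 19
Right side y^r · r^s mod p:
23^2 = 529 ≡ 55
23^4 ≡ 55^2 = 3025 ≡ 23
7 = 4 + 2 + 1, so 23^7 ≡ 23·55·23 ≡ 23 (mod 79)
7^2 = 49
7^4 ≡ 49^2 = 2401 ≡ 31
23·31 = 713 ≡ 2 (mod 79)
19 ≠ 2, so verification fails.

invalid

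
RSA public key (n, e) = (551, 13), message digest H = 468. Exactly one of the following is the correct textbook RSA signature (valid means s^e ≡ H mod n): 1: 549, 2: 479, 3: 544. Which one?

Candidate 1: Squares mod 551: 549^1≡549, 549^2≡4, 549^4≡16, 549^8≡256; 13 = 8 + 4 + 1, so 549^13 ≡ 256·16·549 ≡ 73 (mod 551)
Candidate 2: Squares mod 551: 479^1≡479, 479^2≡225, 479^4≡484, 479^8≡81; 13 = 8 + 4 + 1, so 479^13 ≡ 81·484·479 ≡ 85 (mod 551)
Candidate 3: Squares mod 551: 544^1≡544, 544^2≡49, 544^4≡197, 544^8≡239; 13 = 8 + 4 + 1, so 544^13 ≡ 239·197·544 ≡ 468 (mod 551)
  → matches H = 468

3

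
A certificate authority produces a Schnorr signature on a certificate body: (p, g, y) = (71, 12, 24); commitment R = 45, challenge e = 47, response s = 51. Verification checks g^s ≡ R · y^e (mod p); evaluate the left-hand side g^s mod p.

12^2 = 144 ≡ 2
12^4 ≡ 2^2 = 4
12^8 ≡ 4^2 = 16
12^16 ≡ 16^2 = 256 ≡ 43
12^32 ≡ 43^2 = 1849 ≡ 3
51 = 32 + 16 + 2 + 1, so 12^51 ≡ 3·43·2·12 ≡ 43 (mod 71)

43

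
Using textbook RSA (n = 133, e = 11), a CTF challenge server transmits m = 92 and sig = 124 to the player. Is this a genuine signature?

sig^2 ≡ 124^2 = 15376 ≡ 81
sig^4 ≡ 81^2 = 6561 ≡ 44
sig^8 ≡ 44^2 = 1936 ≡ 74
11 = 8 + 2 + 1, so sig^11 ≡ 74·81·124 ≡ 52 (mod 133)
52 ≠ 92, so verification fails.

forged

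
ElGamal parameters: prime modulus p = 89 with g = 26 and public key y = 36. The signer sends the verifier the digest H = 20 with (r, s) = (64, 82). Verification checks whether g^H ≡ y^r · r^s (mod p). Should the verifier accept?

reject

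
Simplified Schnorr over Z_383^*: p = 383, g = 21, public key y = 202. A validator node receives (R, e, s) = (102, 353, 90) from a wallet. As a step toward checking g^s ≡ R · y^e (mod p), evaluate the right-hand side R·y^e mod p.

204

Squares mod 383: 202^1≡202, 202^2≡206, 202^4≡306, 202^8≡184, 202^16≡152, 202^32≡124, 202^64≡56, 202^128≡72, 202^256≡205
353 = 256 + 64 + 32 + 1, so 202^353 ≡ 205·56·124·202 ≡ 2 (mod 383)
R · y^e ≡ 102·2 = 204 ≡ 204 (mod 383)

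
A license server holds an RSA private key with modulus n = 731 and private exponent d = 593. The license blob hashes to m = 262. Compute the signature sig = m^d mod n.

551

Squares mod 731: m^1≡262, m^2≡661, m^4≡514, m^8≡305, m^16≡188, m^32≡256, m^64≡477, m^128≡188, m^256≡256, m^512≡477
593 = 512 + 64 + 16 + 1, so m^593 ≡ 477·477·188·262 ≡ 551 (mod 731)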